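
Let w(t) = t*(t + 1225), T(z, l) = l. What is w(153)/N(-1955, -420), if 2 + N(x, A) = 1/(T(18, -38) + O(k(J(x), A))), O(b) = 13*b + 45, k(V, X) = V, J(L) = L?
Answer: -137355648/1303 ≈ -1.0541e+5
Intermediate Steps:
w(t) = t*(1225 + t)
O(b) = 45 + 13*b
N(x, A) = -2 + 1/(7 + 13*x) (N(x, A) = -2 + 1/(-38 + (45 + 13*x)) = -2 + 1/(7 + 13*x))
w(153)/N(-1955, -420) = (153*(1225 + 153))/((13*(-1 - 2*(-1955))/(7 + 13*(-1955)))) = (153*1378)/((13*(-1 + 3910)/(7 - 25415))) = 210834/((13*3909/(-25408))) = 210834/((13*(-1/25408)*3909)) = 210834/(-50817/25408) = 210834*(-25408/50817) = -137355648/1303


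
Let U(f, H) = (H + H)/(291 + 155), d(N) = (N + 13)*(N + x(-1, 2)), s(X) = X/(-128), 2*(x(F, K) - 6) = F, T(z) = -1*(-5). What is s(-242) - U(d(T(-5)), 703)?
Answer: -18009/14272 ≈ -1.2618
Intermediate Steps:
T(z) = 5
x(F, K) = 6 + F/2
s(X) = -X/128 (s(X) = X*(-1/128) = -X/128)
d(N) = (13 + N)*(11/2 + N) (d(N) = (N + 13)*(N + (6 + (1/2)*(-1))) = (13 + N)*(N + (6 - 1/2)) = (13 + N)*(N + 11/2) = (13 + N)*(11/2 + N))
U(f, H) = H/223 (U(f, H) = (2*H)/446 = (2*H)*(1/446) = H/223)
s(-242) - U(d(T(-5)), 703) = -1/128*(-242) - 703/223 = 121/64 - 1*703/223 = 121/64 - 703/223 = -18009/14272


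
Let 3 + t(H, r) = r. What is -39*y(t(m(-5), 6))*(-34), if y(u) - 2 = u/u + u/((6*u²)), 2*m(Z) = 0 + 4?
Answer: 12155/3 ≈ 4051.7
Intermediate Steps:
m(Z) = 2 (m(Z) = (0 + 4)/2 = (½)*4 = 2)
t(H, r) = -3 + r
y(u) = 3 + 1/(6*u) (y(u) = 2 + (u/u + u/((6*u²))) = 2 + (1 + u*(1/(6*u²))) = 2 + (1 + 1/(6*u)) = 3 + 1/(6*u))
-39*y(t(m(-5), 6))*(-34) = -39*(3 + 1/(6*(-3 + 6)))*(-34) = -39*(3 + (⅙)/3)*(-34) = -39*(3 + (⅙)*(⅓))*(-34) = -39*(3 + 1/18)*(-34) = -39*55/18*(-34) = -715/6*(-34) = 12155/3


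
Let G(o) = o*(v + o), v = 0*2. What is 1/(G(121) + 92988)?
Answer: 1/107629 ≈ 9.2912e-6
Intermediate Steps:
v = 0
G(o) = o**2 (G(o) = o*(0 + o) = o*o = o**2)
1/(G(121) + 92988) = 1/(121**2 + 92988) = 1/(14641 + 92988) = 1/107629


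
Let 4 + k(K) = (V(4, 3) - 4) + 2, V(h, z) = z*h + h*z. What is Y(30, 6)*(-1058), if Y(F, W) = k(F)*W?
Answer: -114264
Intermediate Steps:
V(h, z) = 2*h*z (V(h, z) = h*z + h*z = 2*h*z)
k(K) = 18 (k(K) = -4 + ((2*4*3 - 4) + 2) = -4 + ((24 - 4) + 2) = -4 + (20 + 2) = -4 + 22 = 18)
Y(F, W) = 18*W
Y(30, 6)*(-1058) = (18*6)*(-1058) = 108*(-1058) = -114264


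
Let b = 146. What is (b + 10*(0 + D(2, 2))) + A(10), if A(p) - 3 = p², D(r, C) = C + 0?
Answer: 269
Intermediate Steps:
D(r, C) = C
A(p) = 3 + p²
(b + 10*(0 + D(2, 2))) + A(10) = (146 + 10*(0 + 2)) + (3 + 10²) = (146 + 10*2) + (3 + 100) = (146 + 20) + 103 = 166 + 103 = 269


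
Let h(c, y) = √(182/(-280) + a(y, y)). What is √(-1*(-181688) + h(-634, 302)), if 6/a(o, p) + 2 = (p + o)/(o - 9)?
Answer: √(163519200 + 30*√87315)/30 ≈ 426.26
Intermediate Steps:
a(o, p) = 6/(-2 + (o + p)/(-9 + o)) (a(o, p) = 6/(-2 + (p + o)/(o - 9)) = 6/(-2 + (o + p)/(-9 + o)))
h(c, y) = √(-73/20 + y/3) (h(c, y) = √(182/(-280) + 6*(-9 + y)/(18 + y - y)) = √(182*(-1/280) + 6*(-9 + y)/18) = √(-13/20 + 6*(1/18)*(-9 + y)) = √(-13/20 + (-3 + y/3)) = √(-73/20 + y/3))
√(-1*(-181688) + h(-634, 302)) = √(-1*(-181688) + √(-3285 + 300*302)/30) = √(181688 + √(-3285 + 90600)/30) = √(181688 + √87315/30)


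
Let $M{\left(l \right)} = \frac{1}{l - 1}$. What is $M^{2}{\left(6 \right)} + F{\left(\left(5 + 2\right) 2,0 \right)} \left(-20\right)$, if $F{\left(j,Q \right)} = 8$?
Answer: $- \frac{3999}{25} \approx -159.96$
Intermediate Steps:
$M{\left(l \right)} = \frac{1}{-1 + l}$
$M^{2}{\left(6 \right)} + F{\left(\left(5 + 2\right) 2,0 \right)} \left(-20\right) = \left(\frac{1}{-1 + 6}\right)^{2} + 8 \left(-20\right) = \left(\frac{1}{5}\right)^{2} - 160 = \frac{1}{25} - 160 = - \frac{3999}{25}$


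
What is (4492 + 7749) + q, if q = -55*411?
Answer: -10364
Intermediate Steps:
q = -22605
(4492 + 7749) + q = (4492 + 7749) - 22605 = 12241 - 22605 = -10364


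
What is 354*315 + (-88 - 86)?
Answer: 111336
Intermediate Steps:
354*315 + (-88 - 86) = 111510 - 174 = 111336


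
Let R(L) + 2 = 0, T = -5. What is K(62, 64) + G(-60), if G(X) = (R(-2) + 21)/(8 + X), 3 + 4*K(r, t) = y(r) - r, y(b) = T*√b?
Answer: -216/13 - 5*√62/4 ≈ -26.458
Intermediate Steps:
R(L) = -2 (R(L) = -2 + 0 = -2)
y(b) = -5*√b
K(r, t) = -¾ - 5*√r/4 - r/4 (K(r, t) = -¾ + (-5*√r - r)/4 = -¾ + (-r - 5*√r)/4 = -¾ + (-5*√r/4 - r/4) = -¾ - 5*√r/4 - r/4)
G(X) = 19/(8 + X) (G(X) = (-2 + 21)/(8 + X) = 19/(8 + X))
K(62, 64) + G(-60) = (-¾ - 5*√62/4 - ¼*62) + 19/(8 - 60) = (-¾ - 5*√62/4 - 31/2) + 19/(-52) = (-65/4 - 5*√62/4) + 19*(-1/52) = (-65/4 - 5*√62/4) - 19/52 = -216/13 - 5*√62/4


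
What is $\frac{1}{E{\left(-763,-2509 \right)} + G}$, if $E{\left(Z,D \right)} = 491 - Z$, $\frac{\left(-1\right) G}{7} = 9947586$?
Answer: $- \frac{1}{69631848} \approx -1.4361 \cdot 10^{-8}$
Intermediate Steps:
$G = -69633102$ ($G = \left(-7\right) 9947586 = -69633102$)
$\frac{1}{E{\left(-763,-2509 \right)} + G} = \frac{1}{\left(491 - -763\right) - 69633102} = \frac{1}{\left(491 + 763\right) - 69633102} = \frac{1}{1254 - 69633102} = \frac{1}{-69631848} = - \frac{1}{69631848}$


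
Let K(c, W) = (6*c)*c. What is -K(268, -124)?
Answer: -430944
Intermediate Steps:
K(c, W) = 6*c²
-K(268, -124) = -6*268² = -6*71824 = -1*430944 = -430944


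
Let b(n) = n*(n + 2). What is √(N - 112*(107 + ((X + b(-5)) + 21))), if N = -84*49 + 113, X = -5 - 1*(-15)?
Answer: I*√21139 ≈ 145.39*I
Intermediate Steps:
X = 10 (X = -5 + 15 = 10)
b(n) = n*(2 + n)
N = -4003 (N = -4116 + 113 = -4003)
√(N - 112*(107 + ((X + b(-5)) + 21))) = √(-4003 - 112*(107 + ((10 - 5*(2 - 5)) + 21))) = √(-4003 - 112*(107 + ((10 - 5*(-3)) + 21))) = √(-4003 - 112*(107 + ((10 + 15) + 21))) = √(-4003 - 112*(107 + (25 + 21))) = √(-4003 - 112*(107 + 46)) = √(-4003 - 112*153) = √(-4003 - 17136) = √(-21139) = I*√21139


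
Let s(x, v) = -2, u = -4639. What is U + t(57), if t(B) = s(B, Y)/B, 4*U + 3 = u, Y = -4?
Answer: -132301/114 ≈ -1160.5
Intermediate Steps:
U = -2321/2 (U = -3/4 + (1/4)*(-4639) = -3/4 - 4639/4 = -2321/2 ≈ -1160.5)
t(B) = -2/B
U + t(57) = -2321/2 - 2/57 = -132301/114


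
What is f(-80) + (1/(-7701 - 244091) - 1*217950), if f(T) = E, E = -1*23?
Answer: -54883857617/251792 ≈ -2.1797e+5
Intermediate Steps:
E = -23
f(T) = -23
f(-80) + (1/(-7701 - 244091) - 1*217950) = -23 + (1/(-7701 - 244091) - 1*217950) = -23 + (1/(-251792) - 217950) = -23 + (-1/251792 - 217950) = -23 - 54878066401/251792 = -54883857617/251792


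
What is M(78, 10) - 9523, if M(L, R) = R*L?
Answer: -8743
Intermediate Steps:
M(L, R) = L*R
M(78, 10) - 9523 = 78*10 - 9523 = 780 - 9523 = -8743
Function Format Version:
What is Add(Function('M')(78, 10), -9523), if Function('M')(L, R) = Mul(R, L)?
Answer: -8743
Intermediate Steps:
Function('M')(L, R) = Mul(L, R)
Add(Function('M')(78, 10), -9523) = Add(Mul(78, 10), -9523) = Add(780, -9523) = -8743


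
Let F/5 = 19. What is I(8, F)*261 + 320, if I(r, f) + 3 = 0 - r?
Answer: -2551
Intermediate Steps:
F = 95 (F = 5*19 = 95)
I(r, f) = -3 - r (I(r, f) = -3 + (0 - r) = -3 - r)
I(8, F)*261 + 320 = (-3 - 1*8)*261 + 320 = (-3 - 8)*261 + 320 = -11*261 + 320 = -2871 + 320 = -2551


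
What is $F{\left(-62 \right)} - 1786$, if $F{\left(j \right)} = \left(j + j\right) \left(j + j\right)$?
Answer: $13590$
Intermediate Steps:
$F{\left(j \right)} = 4 j^{2}$ ($F{\left(j \right)} = 2 j 2 j = 4 j^{2}$)
$F{\left(-62 \right)} - 1786 = 4 \left(-62\right)^{2} - 1786 = 4 \cdot 3844 - 1786 = 15376 - 1786 = 13590$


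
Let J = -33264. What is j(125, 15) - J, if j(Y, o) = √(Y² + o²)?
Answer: 33264 + 5*√634 ≈ 33390.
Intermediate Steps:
j(125, 15) - J = √(125² + 15²) - 1*(-33264) = √(15625 + 225) + 33264 = √15850 + 33264 = 5*√634 + 33264 = 33264 + 5*√634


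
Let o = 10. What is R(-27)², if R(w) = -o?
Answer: 100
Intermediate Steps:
R(w) = -10 (R(w) = -1*10 = -10)
R(-27)² = (-10)² = 100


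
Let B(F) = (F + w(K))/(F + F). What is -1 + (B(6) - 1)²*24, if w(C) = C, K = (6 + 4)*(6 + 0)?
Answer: 485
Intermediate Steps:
K = 60 (K = 10*6 = 60)
B(F) = (60 + F)/(2*F) (B(F) = (F + 60)/(F + F) = (60 + F)/((2*F)) = (60 + F)*(1/(2*F)) = (60 + F)/(2*F))
-1 + (B(6) - 1)²*24 = -1 + ((½)*(60 + 6)/6 - 1)²*24 = -1 + ((½)*(⅙)*66 - 1)²*24 = -1 + (11/2 - 1)²*24 = -1 + (9/2)²*24 = -1 + (81/4)*24 = -1 + 486 = 485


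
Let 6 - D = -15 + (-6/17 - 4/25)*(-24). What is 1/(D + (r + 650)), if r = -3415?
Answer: -425/1171432 ≈ -0.00036280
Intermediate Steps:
D = 3693/425 (D = 6 - (-15 + (-6/17 - 4/25)*(-24)) = 6 - (-15 - 218/425*(-24)) = 6 - (-15 + 5232/425) = 6 - 1*(-1143/425) = 6 + 1143/425 = 3693/425 ≈ 8.6894)
1/(D + (r + 650)) = 1/(3693/425 + (-3415 + 650)) = 1/(3693/425 - 2765) = 1/(-1171432/425) = -425/1171432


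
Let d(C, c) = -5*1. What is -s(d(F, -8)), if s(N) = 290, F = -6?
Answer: -290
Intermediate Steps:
d(C, c) = -5
-s(d(F, -8)) = -1*290 = -290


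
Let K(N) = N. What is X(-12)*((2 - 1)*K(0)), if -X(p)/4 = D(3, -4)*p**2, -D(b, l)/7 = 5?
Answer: 0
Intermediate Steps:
D(b, l) = -35 (D(b, l) = -7*5 = -35)
X(p) = 140*p**2 (X(p) = -(-140)*p**2 = 140*p**2)
X(-12)*((2 - 1)*K(0)) = (140*(-12)**2)*((2 - 1)*0) = (140*144)*(1*0) = 20160*0 = 0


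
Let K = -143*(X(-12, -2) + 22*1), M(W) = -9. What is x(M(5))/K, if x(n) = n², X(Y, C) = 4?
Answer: -81/3718 ≈ -0.021786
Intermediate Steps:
K = -3718 (K = -143*(4 + 22*1) = -143*(4 + 22) = -143*26 = -3718)
x(M(5))/K = (-9)²/(-3718) = 81*(-1/3718) = -81/3718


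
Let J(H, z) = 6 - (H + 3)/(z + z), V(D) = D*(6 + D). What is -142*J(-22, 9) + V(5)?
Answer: -8522/9 ≈ -946.89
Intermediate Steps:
J(H, z) = 6 - (3 + H)/(2*z)
-142*J(-22, 9) + V(5) = -71*(-3 - 1*(-22) + 12*9)/9 + 5*(6 + 5) = -71*(-3 + 22 + 108)/9 + 5*11 = -71*127/9 + 55 = -142*127/18 + 55 = -9017/9 + 55 = -8522/9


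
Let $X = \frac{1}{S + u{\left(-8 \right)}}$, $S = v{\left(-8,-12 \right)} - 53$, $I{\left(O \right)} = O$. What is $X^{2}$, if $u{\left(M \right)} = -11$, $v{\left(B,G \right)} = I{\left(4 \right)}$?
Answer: $\frac{1}{3600} \approx 0.00027778$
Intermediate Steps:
$v{\left(B,G \right)} = 4$
$S = -49$ ($S = 4 - 53 = -49$)
$X = - \frac{1}{60}$ ($X = \frac{1}{-49 - 11} = \frac{1}{-60} = - \frac{1}{60} \approx -0.016667$)
$X^{2} = \left(- \frac{1}{60}\right)^{2} = \frac{1}{3600}$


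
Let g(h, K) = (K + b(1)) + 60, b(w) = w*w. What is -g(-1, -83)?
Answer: 22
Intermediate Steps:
b(w) = w²
g(h, K) = 61 + K (g(h, K) = (K + 1²) + 60 = (K + 1) + 60 = (1 + K) + 60 = 61 + K)
-g(-1, -83) = -(61 - 83) = -1*(-22) = 22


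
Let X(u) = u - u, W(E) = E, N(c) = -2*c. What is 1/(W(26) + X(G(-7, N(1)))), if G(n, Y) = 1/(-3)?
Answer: 1/26 ≈ 0.038462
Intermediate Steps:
G(n, Y) = -1/3
X(u) = 0
1/(W(26) + X(G(-7, N(1)))) = 1/(26 + 0) = 1/26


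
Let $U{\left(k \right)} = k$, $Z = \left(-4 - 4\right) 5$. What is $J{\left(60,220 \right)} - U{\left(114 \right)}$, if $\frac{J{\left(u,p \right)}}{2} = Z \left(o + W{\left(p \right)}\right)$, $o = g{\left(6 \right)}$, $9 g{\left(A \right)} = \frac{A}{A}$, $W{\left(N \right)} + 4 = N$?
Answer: $- \frac{156626}{9} \approx -17403.0$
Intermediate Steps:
$W{\left(N \right)} = -4 + N$
$Z = -40$ ($Z = \left(-8\right) 5 = -40$)
$g{\left(A \right)} = \frac{1}{9}$ ($g{\left(A \right)} = \frac{A \frac{1}{A}}{9} = \frac{1}{9} \cdot 1 = \frac{1}{9}$)
$o = \frac{1}{9} \approx 0.11111$
$J{\left(u,p \right)} = \frac{2800}{9} - 80 p$ ($J{\left(u,p \right)} = 2 \left(- 40 \left(\frac{1}{9} + \left(-4 + p\right)\right)\right) = 2 \left(- 40 \left(- \frac{35}{9} + p\right)\right) = 2 \left(\frac{1400}{9} - 40 p\right) = \frac{2800}{9} - 80 p$)
$J{\left(60,220 \right)} - U{\left(114 \right)} = \left(\frac{2800}{9} - 17600\right) - 114 = - \frac{155600}{9} - 114 = - \frac{156626}{9}$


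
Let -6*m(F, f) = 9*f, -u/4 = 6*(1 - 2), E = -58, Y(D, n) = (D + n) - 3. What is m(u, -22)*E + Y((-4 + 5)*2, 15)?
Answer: -1900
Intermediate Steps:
Y(D, n) = -3 + D + n
u = 24 (u = -24*(1 - 2) = -24*(-1) = -4*(-6) = 24)
m(F, f) = -3*f/2
m(u, -22)*E + Y((-4 + 5)*2, 15) = -3/2*(-22)*(-58) + (-3 + (-4 + 5)*2 + 15) = 33*(-58) + (-3 + 1*2 + 15) = -1914 + (-3 + 2 + 15) = -1914 + 14 = -1900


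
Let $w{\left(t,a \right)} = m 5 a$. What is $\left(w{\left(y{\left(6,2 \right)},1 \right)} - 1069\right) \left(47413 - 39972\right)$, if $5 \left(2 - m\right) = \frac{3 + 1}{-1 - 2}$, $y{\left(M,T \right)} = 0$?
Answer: $- \frac{23610293}{3} \approx -7.8701 \cdot 10^{6}$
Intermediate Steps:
$m = \frac{34}{15}$ ($m = 2 - \frac{\left(3 + 1\right) \frac{1}{-1 - 2}}{5} = 2 - \frac{4 \frac{1}{-3}}{5} = 2 - \frac{4 \left(- \frac{1}{3}\right)}{5} = 2 - - \frac{4}{15} = 2 + \frac{4}{15} = \frac{34}{15} \approx 2.2667$)
$w{\left(t,a \right)} = \frac{34 a}{3}$ ($w{\left(t,a \right)} = \frac{34}{15} \cdot 5 a = \frac{34 a}{3}$)
$\left(w{\left(y{\left(6,2 \right)},1 \right)} - 1069\right) \left(47413 - 39972\right) = \left(\frac{34}{3} \cdot 1 - 1069\right) \left(47413 - 39972\right) = \left(\frac{34}{3} - 1069\right) 7441 = \left(- \frac{3173}{3}\right) 7441 = - \frac{23610293}{3}$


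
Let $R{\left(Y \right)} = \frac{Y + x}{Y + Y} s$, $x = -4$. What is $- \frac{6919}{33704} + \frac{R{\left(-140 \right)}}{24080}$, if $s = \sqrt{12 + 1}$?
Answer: $- \frac{629}{3064} + \frac{9 \sqrt{13}}{421400} \approx -0.20521$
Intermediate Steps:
$s = \sqrt{13} \approx 3.6056$
$R{\left(Y \right)} = \frac{\sqrt{13} \left(-4 + Y\right)}{2 Y}$ ($R{\left(Y \right)} = \frac{Y - 4}{Y + Y} \sqrt{13} = \frac{-4 + Y}{2 Y} \sqrt{13} = \frac{\sqrt{13} \left(-4 + Y\right)}{2 Y}$)
$- \frac{6919}{33704} + \frac{R{\left(-140 \right)}}{24080} = - \frac{6919}{33704} + \frac{\frac{1}{2} \sqrt{13} \frac{1}{-140} \left(-4 - 140\right)}{24080} = \left(-6919\right) \frac{1}{33704} + \frac{1}{2} \sqrt{13} \left(- \frac{1}{140}\right) \left(-144\right) \frac{1}{24080} = - \frac{629}{3064} + \frac{18 \sqrt{13}}{35} \cdot \frac{1}{24080} = - \frac{629}{3064} + \frac{9 \sqrt{13}}{421400}$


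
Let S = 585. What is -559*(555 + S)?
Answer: -637260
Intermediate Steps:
-559*(555 + S) = -559*(555 + 585) = -559*1140 = -637260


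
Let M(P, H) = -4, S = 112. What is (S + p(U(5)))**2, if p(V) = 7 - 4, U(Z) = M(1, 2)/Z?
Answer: 13225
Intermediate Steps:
U(Z) = -4/Z
p(V) = 3
(S + p(U(5)))**2 = (112 + 3)**2 = 115**2 = 13225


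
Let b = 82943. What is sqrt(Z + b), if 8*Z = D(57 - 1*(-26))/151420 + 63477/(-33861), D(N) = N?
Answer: sqrt(969085371777961747894770)/3418155080 ≈ 288.00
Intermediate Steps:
Z = -3202958959/13672620320 (Z = ((57 - 1*(-26))/151420 + 63477/(-33861))/8 = ((57 + 26)*(1/151420) + 63477*(-1/33861))/8 = (83*(1/151420) - 21159/11287)/8 = (83/151420 - 21159/11287)/8 = (1/8)*(-3202958959/1709077540) = -3202958959/13672620320 ≈ -0.23426)
sqrt(Z + b) = sqrt(-3202958959/13672620320 + 82943) = sqrt(1134044944242801/13672620320) = sqrt(969085371777961747894770)/3418155080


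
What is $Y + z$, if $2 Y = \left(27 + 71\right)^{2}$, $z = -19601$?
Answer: $-14799$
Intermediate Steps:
$Y = 4802$ ($Y = \frac{\left(27 + 71\right)^{2}}{2} = \frac{98^{2}}{2} = \frac{1}{2} \cdot 9604 = 4802$)
$Y + z = 4802 - 19601 = -14799$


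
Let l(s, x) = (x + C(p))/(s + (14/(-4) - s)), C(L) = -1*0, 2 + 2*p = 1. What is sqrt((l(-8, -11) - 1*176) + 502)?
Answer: 48*sqrt(7)/7 ≈ 18.142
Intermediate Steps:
p = -1/2 (p = -1 + (1/2)*1 = -1 + 1/2 = -1/2 ≈ -0.50000)
C(L) = 0
l(s, x) = -2*x/7 (l(s, x) = (x + 0)/(s + (14/(-4) - s)) = x/(s + (14*(-1/4) - s)) = x/(s + (-7/2 - s)) = x/(-7/2) = x*(-2/7) = -2*x/7)
sqrt((l(-8, -11) - 1*176) + 502) = sqrt((-2/7*(-11) - 1*176) + 502) = sqrt((22/7 - 176) + 502) = sqrt(-1210/7 + 502) = sqrt(2304/7) = 48*sqrt(7)/7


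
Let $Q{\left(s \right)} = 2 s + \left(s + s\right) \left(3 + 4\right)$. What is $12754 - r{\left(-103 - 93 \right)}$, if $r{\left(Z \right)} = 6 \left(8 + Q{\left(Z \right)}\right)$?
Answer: $31522$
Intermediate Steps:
$Q{\left(s \right)} = 16 s$ ($Q{\left(s \right)} = 2 s + 2 s 7 = 2 s + 14 s = 16 s$)
$r{\left(Z \right)} = 48 + 96 Z$ ($r{\left(Z \right)} = 6 \left(8 + 16 Z\right) = 48 + 96 Z$)
$12754 - r{\left(-103 - 93 \right)} = 12754 - \left(48 + 96 \left(-103 - 93\right)\right) = 12754 - \left(48 + 96 \left(-196\right)\right) = 12754 - \left(48 - 18816\right) = 12754 - -18768 = 12754 + 18768 = 31522$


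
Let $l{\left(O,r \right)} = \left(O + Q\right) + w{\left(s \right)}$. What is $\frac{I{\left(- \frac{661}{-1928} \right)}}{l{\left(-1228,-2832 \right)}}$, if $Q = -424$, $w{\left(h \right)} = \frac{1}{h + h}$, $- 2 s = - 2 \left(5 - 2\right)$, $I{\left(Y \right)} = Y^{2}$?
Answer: $- \frac{1310763}{18420505312} \approx -7.1158 \cdot 10^{-5}$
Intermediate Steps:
$s = 3$ ($s = - \frac{\left(-2\right) \left(5 - 2\right)}{2} = - \frac{\left(-2\right) 3}{2} = \left(- \frac{1}{2}\right) \left(-6\right) = 3$)
$w{\left(h \right)} = \frac{1}{2 h}$
$l{\left(O,r \right)} = - \frac{2543}{6} + O$ ($l{\left(O,r \right)} = \left(O - 424\right) + \frac{1}{2 \cdot 3} = \left(-424 + O\right) + \frac{1}{2} \cdot \frac{1}{3} = \left(-424 + O\right) + \frac{1}{6} = - \frac{2543}{6} + O$)
$\frac{I{\left(- \frac{661}{-1928} \right)}}{l{\left(-1228,-2832 \right)}} = \frac{\left(- \frac{661}{-1928}\right)^{2}}{- \frac{2543}{6} - 1228} = \frac{\left(\left(-661\right) \left(- \frac{1}{1928}\right)\right)^{2}}{- \frac{9911}{6}} = \left(\frac{661}{1928}\right)^{2} \left(- \frac{6}{9911}\right) = \frac{436921}{3717184} \left(- \frac{6}{9911}\right) = - \frac{1310763}{18420505312}$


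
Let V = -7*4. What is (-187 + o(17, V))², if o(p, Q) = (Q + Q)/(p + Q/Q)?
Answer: 2927521/81 ≈ 36142.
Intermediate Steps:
V = -28
o(p, Q) = 2*Q/(1 + p) (o(p, Q) = (2*Q)/(p + 1) = (2*Q)/(1 + p) = 2*Q/(1 + p))
(-187 + o(17, V))² = (-187 + 2*(-28)/(1 + 17))² = (-187 + 2*(-28)/18)² = (-187 + 2*(-28)*(1/18))² = (-187 - 28/9)² = (-1711/9)² = 2927521/81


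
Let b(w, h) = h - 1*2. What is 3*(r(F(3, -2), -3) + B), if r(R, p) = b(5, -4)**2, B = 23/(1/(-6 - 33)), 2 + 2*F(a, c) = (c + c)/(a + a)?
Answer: -2583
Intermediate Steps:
b(w, h) = -2 + h (b(w, h) = h - 2 = -2 + h)
F(a, c) = -1 + c/(2*a) (F(a, c) = -1 + ((c + c)/(a + a))/2 = -1 + ((2*c)/((2*a)))/2 = -1 + ((2*c)*(1/(2*a)))/2 = -1 + (c/a)/2 = -1 + c/(2*a))
B = -897 (B = 23/(1/(-39)) = 23/(-1/39) = 23*(-39) = -897)
r(R, p) = 36 (r(R, p) = (-2 - 4)**2 = (-6)**2 = 36)
3*(r(F(3, -2), -3) + B) = 3*(36 - 897) = 3*(-861) = -2583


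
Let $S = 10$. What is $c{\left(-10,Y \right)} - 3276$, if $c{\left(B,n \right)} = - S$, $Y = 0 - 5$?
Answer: $-3286$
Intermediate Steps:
$Y = -5$ ($Y = 0 - 5 = -5$)
$c{\left(B,n \right)} = -10$ ($c{\left(B,n \right)} = \left(-1\right) 10 = -10$)
$c{\left(-10,Y \right)} - 3276 = -10 - 3276 = -3286$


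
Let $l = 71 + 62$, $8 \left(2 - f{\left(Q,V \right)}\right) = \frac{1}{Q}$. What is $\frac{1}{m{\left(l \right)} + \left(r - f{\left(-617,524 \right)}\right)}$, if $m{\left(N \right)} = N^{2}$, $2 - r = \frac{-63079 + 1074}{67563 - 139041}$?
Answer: $\frac{176407704}{3120322811977} \approx 5.6535 \cdot 10^{-5}$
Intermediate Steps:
$f{\left(Q,V \right)} = 2 - \frac{1}{8 Q}$
$r = \frac{80951}{71478}$ ($r = 2 - \frac{-63079 + 1074}{67563 - 139041} = 2 - - \frac{62005}{-71478} = 2 - \left(-62005\right) \left(- \frac{1}{71478}\right) = 2 - \frac{62005}{71478} = \frac{80951}{71478} \approx 1.1325$)
$l = 133$
$\frac{1}{m{\left(l \right)} + \left(r - f{\left(-617,524 \right)}\right)} = \frac{1}{133^{2} + \left(\frac{80951}{71478} - \left(2 - \frac{1}{8 \left(-617\right)}\right)\right)} = \frac{1}{17689 + \left(\frac{80951}{71478} - \left(2 - - \frac{1}{4936}\right)\right)} = \frac{1}{17689 + \left(\frac{80951}{71478} - \left(2 + \frac{1}{4936}\right)\right)} = \frac{1}{17689 + \left(\frac{80951}{71478} - \frac{9873}{4936}\right)} = \frac{1}{17689 - \frac{153064079}{176407704}} = \frac{1}{\frac{3120322811977}{176407704}} = \frac{176407704}{3120322811977}$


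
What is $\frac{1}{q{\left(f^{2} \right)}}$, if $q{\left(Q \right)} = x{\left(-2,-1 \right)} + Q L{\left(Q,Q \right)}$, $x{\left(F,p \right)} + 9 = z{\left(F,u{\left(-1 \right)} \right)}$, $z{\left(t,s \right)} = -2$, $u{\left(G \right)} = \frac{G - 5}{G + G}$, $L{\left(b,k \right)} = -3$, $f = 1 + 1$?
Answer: $- \frac{1}{23} \approx -0.043478$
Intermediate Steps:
$f = 2$
$u{\left(G \right)} = \frac{-5 + G}{2 G}$
$x{\left(F,p \right)} = -11$ ($x{\left(F,p \right)} = -9 - 2 = -11$)
$q{\left(Q \right)} = -11 - 3 Q$ ($q{\left(Q \right)} = -11 + Q \left(-3\right) = -11 - 3 Q$)
$\frac{1}{q{\left(f^{2} \right)}} = \frac{1}{-11 - 3 \cdot 2^{2}} = \frac{1}{-11 - 12} = \frac{1}{-23} = - \frac{1}{23}$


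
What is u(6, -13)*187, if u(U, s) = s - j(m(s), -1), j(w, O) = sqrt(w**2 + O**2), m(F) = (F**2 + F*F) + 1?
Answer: -2431 - 187*sqrt(114922) ≈ -65824.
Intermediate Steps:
m(F) = 1 + 2*F**2 (m(F) = (F**2 + F**2) + 1 = 2*F**2 + 1 = 1 + 2*F**2)
j(w, O) = sqrt(O**2 + w**2)
u(U, s) = s - sqrt(1 + (1 + 2*s**2)**2) (u(U, s) = s - sqrt((-1)**2 + (1 + 2*s**2)**2) = s - sqrt(1 + (1 + 2*s**2)**2))
u(6, -13)*187 = (-13 - sqrt(1 + (1 + 2*(-13)**2)**2))*187 = (-13 - sqrt(1 + (1 + 2*169)**2))*187 = (-13 - sqrt(1 + (1 + 338)**2))*187 = (-13 - sqrt(1 + 339**2))*187 = (-13 - sqrt(1 + 114921))*187 = (-13 - sqrt(114922))*187 = -2431 - 187*sqrt(114922)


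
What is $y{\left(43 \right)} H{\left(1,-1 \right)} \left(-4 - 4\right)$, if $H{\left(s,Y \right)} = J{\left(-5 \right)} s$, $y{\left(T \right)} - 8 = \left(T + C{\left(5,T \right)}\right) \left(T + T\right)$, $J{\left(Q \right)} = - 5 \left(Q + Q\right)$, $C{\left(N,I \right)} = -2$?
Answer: $-1413600$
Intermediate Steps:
$J{\left(Q \right)} = - 10 Q$ ($J{\left(Q \right)} = - 5 \cdot 2 Q = - 10 Q$)
$y{\left(T \right)} = 8 + 2 T \left(-2 + T\right)$ ($y{\left(T \right)} = 8 + \left(T - 2\right) \left(T + T\right) = 8 + \left(-2 + T\right) 2 T = 8 + 2 T \left(-2 + T\right)$)
$H{\left(s,Y \right)} = 50 s$ ($H{\left(s,Y \right)} = \left(-10\right) \left(-5\right) s = 50 s$)
$y{\left(43 \right)} H{\left(1,-1 \right)} \left(-4 - 4\right) = \left(8 - 172 + 2 \cdot 43^{2}\right) 50 \cdot 1 \left(-4 - 4\right) = \left(8 - 172 + 2 \cdot 1849\right) 50 \left(-8\right) = \left(8 - 172 + 3698\right) \left(-400\right) = 3534 \left(-400\right) = -1413600$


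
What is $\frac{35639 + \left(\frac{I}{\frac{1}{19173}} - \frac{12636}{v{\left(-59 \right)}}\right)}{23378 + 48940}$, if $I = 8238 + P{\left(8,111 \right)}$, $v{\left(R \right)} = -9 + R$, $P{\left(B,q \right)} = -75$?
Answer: $\frac{2661265405}{1229406} \approx 2164.7$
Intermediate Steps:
$I = 8163$ ($I = 8238 - 75 = 8163$)
$\frac{35639 + \left(\frac{I}{\frac{1}{19173}} - \frac{12636}{v{\left(-59 \right)}}\right)}{23378 + 48940} = \frac{35639 + \left(\frac{8163}{\frac{1}{19173}} - \frac{12636}{-9 - 59}\right)}{23378 + 48940} = \frac{35639 + \left(8163 \frac{1}{\frac{1}{19173}} - \frac{12636}{-68}\right)}{72318} = \left(35639 + \left(8163 \cdot 19173 - - \frac{3159}{17}\right)\right) \frac{1}{72318} = \left(35639 + \left(156509199 + \frac{3159}{17}\right)\right) \frac{1}{72318} = \left(35639 + \frac{2660659542}{17}\right) \frac{1}{72318} = \frac{2661265405}{17} \cdot \frac{1}{72318} = \frac{2661265405}{1229406}$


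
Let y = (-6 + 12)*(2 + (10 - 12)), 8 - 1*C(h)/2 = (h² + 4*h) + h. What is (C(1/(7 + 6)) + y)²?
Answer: 6615184/28561 ≈ 231.62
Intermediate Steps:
C(h) = 16 - 10*h - 2*h² (C(h) = 16 - 2*((h² + 4*h) + h) = 16 - 2*(h² + 5*h) = 16 + (-10*h - 2*h²) = 16 - 10*h - 2*h²)
y = 0 (y = 6*(2 - 2) = 6*0 = 0)
(C(1/(7 + 6)) + y)² = ((16 - 10/(7 + 6) - 2/(7 + 6)²) + 0)² = ((16 - 10/13 - 2*(1/13)²) + 0)² = ((16 - 10*1/13 - 2*(1/13)²) + 0)² = ((16 - 10/13 - 2*1/169) + 0)² = ((16 - 10/13 - 2/169) + 0)² = (2572/169 + 0)² = (2572/169)² = 6615184/28561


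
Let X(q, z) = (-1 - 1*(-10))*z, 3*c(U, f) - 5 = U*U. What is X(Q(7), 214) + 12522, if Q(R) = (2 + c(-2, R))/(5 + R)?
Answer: 14448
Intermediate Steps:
c(U, f) = 5/3 + U²/3 (c(U, f) = 5/3 + (U*U)/3 = 5/3 + U²/3)
Q(R) = 5/(5 + R) (Q(R) = (2 + (5/3 + (⅓)*(-2)²))/(5 + R) = (2 + (5/3 + (⅓)*4))/(5 + R) = (2 + (5/3 + 4/3))/(5 + R) = (2 + 3)/(5 + R) = 5/(5 + R))
X(q, z) = 9*z (X(q, z) = (-1 + 10)*z = 9*z)
X(Q(7), 214) + 12522 = 9*214 + 12522 = 1926 + 12522 = 14448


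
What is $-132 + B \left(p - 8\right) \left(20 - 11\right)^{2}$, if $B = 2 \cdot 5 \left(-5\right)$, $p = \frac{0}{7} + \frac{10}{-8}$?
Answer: $\frac{74661}{2} \approx 37331.0$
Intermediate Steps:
$p = - \frac{5}{4}$ ($p = 0 \cdot \frac{1}{7} + 10 \left(- \frac{1}{8}\right) = 0 - \frac{5}{4} = - \frac{5}{4} \approx -1.25$)
$B = -50$ ($B = 10 \left(-5\right) = -50$)
$-132 + B \left(p - 8\right) \left(20 - 11\right)^{2} = -132 + - 50 \left(- \frac{5}{4} - 8\right) \left(20 - 11\right)^{2} = -132 + \left(-50\right) \left(- \frac{37}{4}\right) 9^{2} = -132 + \frac{925}{2} \cdot 81 = -132 + \frac{74925}{2} = \frac{74661}{2}$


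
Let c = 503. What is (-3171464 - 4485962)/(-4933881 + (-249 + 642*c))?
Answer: 3828713/2305602 ≈ 1.6606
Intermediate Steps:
(-3171464 - 4485962)/(-4933881 + (-249 + 642*c)) = (-3171464 - 4485962)/(-4933881 + (-249 + 642*503)) = -7657426/(-4933881 + (-249 + 322926)) = -7657426/(-4933881 + 322677) = -7657426/(-4611204) = -7657426*(-1/4611204) = 3828713/2305602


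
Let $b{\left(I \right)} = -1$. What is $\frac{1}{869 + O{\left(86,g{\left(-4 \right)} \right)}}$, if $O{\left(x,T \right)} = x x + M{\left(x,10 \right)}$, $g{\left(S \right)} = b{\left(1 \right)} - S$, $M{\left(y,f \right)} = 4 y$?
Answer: $\frac{1}{8609} \approx 0.00011616$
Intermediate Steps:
$g{\left(S \right)} = -1 - S$
$O{\left(x,T \right)} = x^{2} + 4 x$ ($O{\left(x,T \right)} = x x + 4 x = x^{2} + 4 x$)
$\frac{1}{869 + O{\left(86,g{\left(-4 \right)} \right)}} = \frac{1}{869 + 86 \left(4 + 86\right)} = \frac{1}{869 + 86 \cdot 90} = \frac{1}{869 + 7740} = \frac{1}{8609}$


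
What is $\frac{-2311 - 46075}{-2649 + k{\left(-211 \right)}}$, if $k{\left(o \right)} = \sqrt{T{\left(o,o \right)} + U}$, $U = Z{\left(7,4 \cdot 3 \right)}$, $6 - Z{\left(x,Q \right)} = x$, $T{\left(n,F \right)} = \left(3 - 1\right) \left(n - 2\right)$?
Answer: $\frac{64087257}{3508814} + \frac{24193 i \sqrt{427}}{3508814} \approx 18.265 + 0.14248 i$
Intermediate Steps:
$T{\left(n,F \right)} = -4 + 2 n$ ($T{\left(n,F \right)} = 2 \left(-2 + n\right) = -4 + 2 n$)
$Z{\left(x,Q \right)} = 6 - x$
$U = -1$ ($U = 6 - 7 = -1$)
$k{\left(o \right)} = \sqrt{-5 + 2 o}$ ($k{\left(o \right)} = \sqrt{\left(-4 + 2 o\right) - 1} = \sqrt{-5 + 2 o}$)
$\frac{-2311 - 46075}{-2649 + k{\left(-211 \right)}} = \frac{-2311 - 46075}{-2649 + \sqrt{-5 + 2 \left(-211\right)}} = - \frac{48386}{-2649 + \sqrt{-5 - 422}} = - \frac{48386}{-2649 + \sqrt{-427}} = - \frac{48386}{-2649 + i \sqrt{427}}$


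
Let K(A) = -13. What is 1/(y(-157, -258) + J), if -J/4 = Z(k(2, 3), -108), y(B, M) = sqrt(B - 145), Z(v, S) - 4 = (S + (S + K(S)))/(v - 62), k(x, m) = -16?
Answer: -21099/815033 - 1521*I*sqrt(302)/1630066 ≈ -0.025887 - 0.016215*I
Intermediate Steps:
Z(v, S) = 4 + (-13 + 2*S)/(-62 + v) (Z(v, S) = 4 + (S + (S - 13))/(v - 62) = 4 + (S + (-13 + S))/(-62 + v) = 4 + (-13 + 2*S)/(-62 + v))
y(B, M) = sqrt(-145 + B)
J = -1082/39 (J = -4*(-261 + 2*(-108) + 4*(-16))/(-62 - 16) = -4*(-261 - 216 - 64)/(-78) = -(-2)*(-541)/39 = -4*541/78 = -1082/39 ≈ -27.744)
1/(y(-157, -258) + J) = 1/(sqrt(-145 - 157) - 1082/39) = 1/(sqrt(-302) - 1082/39) = 1/(I*sqrt(302) - 1082/39) = 1/(-1082/39 + I*sqrt(302))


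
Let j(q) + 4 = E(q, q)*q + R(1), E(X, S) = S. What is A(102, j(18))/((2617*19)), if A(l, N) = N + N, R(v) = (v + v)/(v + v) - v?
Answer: 640/49723 ≈ 0.012871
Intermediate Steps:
R(v) = 1 - v (R(v) = (2*v)/((2*v)) - v = (2*v)*(1/(2*v)) - v = 1 - v)
j(q) = -4 + q² (j(q) = -4 + (q*q + (1 - 1*1)) = -4 + (q² + (1 - 1)) = -4 + (q² + 0) = -4 + q²)
A(l, N) = 2*N
A(102, j(18))/((2617*19)) = (2*(-4 + 18²))/((2617*19)) = (2*(-4 + 324))/49723 = (2*320)*(1/49723) = 640*(1/49723) = 640/49723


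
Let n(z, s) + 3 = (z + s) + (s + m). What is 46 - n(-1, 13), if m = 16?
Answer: 8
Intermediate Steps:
n(z, s) = 13 + z + 2*s (n(z, s) = -3 + ((z + s) + (s + 16)) = -3 + ((s + z) + (16 + s)) = -3 + (16 + z + 2*s) = 13 + z + 2*s)
46 - n(-1, 13) = 46 - (13 - 1 + 2*13) = 46 - (13 - 1 + 26) = 46 - 1*38 = 46 - 38 = 8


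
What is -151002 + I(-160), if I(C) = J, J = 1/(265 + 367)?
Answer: -95433263/632 ≈ -1.5100e+5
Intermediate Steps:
J = 1/632 ≈ 0.0015823
I(C) = 1/632
-151002 + I(-160) = -151002 + 1/632 = -95433263/632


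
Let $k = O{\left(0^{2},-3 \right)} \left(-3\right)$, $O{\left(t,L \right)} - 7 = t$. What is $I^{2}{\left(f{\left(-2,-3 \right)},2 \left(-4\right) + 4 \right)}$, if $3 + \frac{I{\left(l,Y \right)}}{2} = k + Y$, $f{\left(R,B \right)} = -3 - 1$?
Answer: $3136$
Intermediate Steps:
$O{\left(t,L \right)} = 7 + t$
$f{\left(R,B \right)} = -4$ ($f{\left(R,B \right)} = -3 - 1 = -4$)
$k = -21$ ($k = \left(7 + 0^{2}\right) \left(-3\right) = \left(7 + 0\right) \left(-3\right) = 7 \left(-3\right) = -21$)
$I{\left(l,Y \right)} = -48 + 2 Y$ ($I{\left(l,Y \right)} = -6 + 2 \left(-21 + Y\right) = -6 + \left(-42 + 2 Y\right) = -48 + 2 Y$)
$I^{2}{\left(f{\left(-2,-3 \right)},2 \left(-4\right) + 4 \right)} = \left(-48 + 2 \left(2 \left(-4\right) + 4\right)\right)^{2} = \left(-48 + 2 \left(-8 + 4\right)\right)^{2} = \left(-48 + 2 \left(-4\right)\right)^{2} = \left(-48 - 8\right)^{2} = \left(-56\right)^{2} = 3136$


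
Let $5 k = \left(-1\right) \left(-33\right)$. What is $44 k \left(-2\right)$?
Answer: $- \frac{2904}{5} \approx -580.8$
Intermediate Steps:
$k = \frac{33}{5}$ ($k = \frac{\left(-1\right) \left(-33\right)}{5} = \frac{1}{5} \cdot 33 = \frac{33}{5} \approx 6.6$)
$44 k \left(-2\right) = 44 \cdot \frac{33}{5} \left(-2\right) = 44 \left(- \frac{66}{5}\right) = - \frac{2904}{5}$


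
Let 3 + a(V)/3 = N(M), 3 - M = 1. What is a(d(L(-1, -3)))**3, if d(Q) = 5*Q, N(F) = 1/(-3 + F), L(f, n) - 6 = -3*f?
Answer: -1728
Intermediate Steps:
M = 2 (M = 3 - 1*1 = 3 - 1 = 2)
L(f, n) = 6 - 3*f
a(V) = -12 (a(V) = -9 + 3/(-3 + 2) = -9 + 3/(-1) = -9 + 3*(-1) = -9 - 3 = -12)
a(d(L(-1, -3)))**3 = (-12)**3 = -1728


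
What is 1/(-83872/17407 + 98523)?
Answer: 17407/1714905989 ≈ 1.0150e-5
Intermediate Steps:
1/(-83872/17407 + 98523) = 1/(1714905989/17407) = 17407/1714905989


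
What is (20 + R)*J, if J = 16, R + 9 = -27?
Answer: -256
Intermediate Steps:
R = -36 (R = -9 - 27 = -36)
(20 + R)*J = (20 - 36)*16 = -16*16 = -256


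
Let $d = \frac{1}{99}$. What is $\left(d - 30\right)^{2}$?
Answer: $\frac{8814961}{9801} \approx 899.39$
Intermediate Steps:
$d = \frac{1}{99} \approx 0.010101$
$\left(d - 30\right)^{2} = \left(\frac{1}{99} - 30\right)^{2} = \left(- \frac{2969}{99}\right)^{2} = \frac{8814961}{9801}$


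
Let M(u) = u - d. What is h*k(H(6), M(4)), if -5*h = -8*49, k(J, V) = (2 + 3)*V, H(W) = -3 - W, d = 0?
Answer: 1568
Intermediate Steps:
M(u) = u (M(u) = u - 1*0 = u + 0 = u)
k(J, V) = 5*V
h = 392/5 (h = -(-8)*49/5 = -⅕*(-392) = 392/5 ≈ 78.400)
h*k(H(6), M(4)) = 392*(5*4)/5 = (392/5)*20 = 1568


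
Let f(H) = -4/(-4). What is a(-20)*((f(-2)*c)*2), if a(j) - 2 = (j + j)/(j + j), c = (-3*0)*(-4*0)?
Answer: 0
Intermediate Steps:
f(H) = 1 (f(H) = -4*(-¼) = 1)
c = 0 (c = 0*0 = 0)
a(j) = 3 (a(j) = 2 + (j + j)/(j + j) = 2 + (2*j)/((2*j)) = 2 + (2*j)*(1/(2*j)) = 2 + 1 = 3)
a(-20)*((f(-2)*c)*2) = 3*((1*0)*2) = 3*(0*2) = 3*0 = 0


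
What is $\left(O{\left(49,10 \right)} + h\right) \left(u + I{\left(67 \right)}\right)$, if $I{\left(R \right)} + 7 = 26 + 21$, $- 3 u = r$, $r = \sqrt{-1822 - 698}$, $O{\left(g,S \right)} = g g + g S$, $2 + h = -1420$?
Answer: $58760 - 2938 i \sqrt{70} \approx 58760.0 - 24581.0 i$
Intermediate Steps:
$h = -1422$ ($h = -2 - 1420 = -1422$)
$O{\left(g,S \right)} = g^{2} + S g$
$r = 6 i \sqrt{70}$ ($r = \sqrt{-2520} = 6 i \sqrt{70} \approx 50.2 i$)
$u = - 2 i \sqrt{70}$ ($u = - \frac{6 i \sqrt{70}}{3} = - 2 i \sqrt{70} \approx - 16.733 i$)
$I{\left(R \right)} = 40$ ($I{\left(R \right)} = -7 + \left(26 + 21\right) = -7 + 47 = 40$)
$\left(O{\left(49,10 \right)} + h\right) \left(u + I{\left(67 \right)}\right) = \left(49 \left(10 + 49\right) - 1422\right) \left(- 2 i \sqrt{70} + 40\right) = \left(49 \cdot 59 - 1422\right) \left(40 - 2 i \sqrt{70}\right) = \left(2891 - 1422\right) \left(40 - 2 i \sqrt{70}\right) = 1469 \left(40 - 2 i \sqrt{70}\right) = 58760 - 2938 i \sqrt{70}$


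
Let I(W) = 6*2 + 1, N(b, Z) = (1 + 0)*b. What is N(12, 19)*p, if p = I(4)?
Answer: 156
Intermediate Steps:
N(b, Z) = b (N(b, Z) = 1*b = b)
I(W) = 13 (I(W) = 12 + 1 = 13)
p = 13
N(12, 19)*p = 12*13 = 156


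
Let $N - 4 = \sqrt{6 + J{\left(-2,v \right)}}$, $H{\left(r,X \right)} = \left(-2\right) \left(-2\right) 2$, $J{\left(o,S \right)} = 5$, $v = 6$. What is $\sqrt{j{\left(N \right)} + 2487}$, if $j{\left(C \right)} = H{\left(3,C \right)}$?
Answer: $\sqrt{2495} \approx 49.95$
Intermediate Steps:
$H{\left(r,X \right)} = 8$ ($H{\left(r,X \right)} = 4 \cdot 2 = 8$)
$N = 4 + \sqrt{11}$ ($N = 4 + \sqrt{6 + 5} = 4 + \sqrt{11} \approx 7.3166$)
$j{\left(C \right)} = 8$
$\sqrt{j{\left(N \right)} + 2487} = \sqrt{8 + 2487} = \sqrt{2495}$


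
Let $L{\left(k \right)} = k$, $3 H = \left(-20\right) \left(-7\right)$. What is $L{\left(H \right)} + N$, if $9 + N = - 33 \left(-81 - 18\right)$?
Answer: $\frac{9914}{3} \approx 3304.7$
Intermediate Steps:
$H = \frac{140}{3}$ ($H = \frac{\left(-20\right) \left(-7\right)}{3} = \frac{1}{3} \cdot 140 = \frac{140}{3} \approx 46.667$)
$N = 3258$ ($N = -9 - 33 \left(-81 - 18\right) = -9 - -3267 = -9 + 3267 = 3258$)
$L{\left(H \right)} + N = \frac{140}{3} + 3258 = \frac{9914}{3}$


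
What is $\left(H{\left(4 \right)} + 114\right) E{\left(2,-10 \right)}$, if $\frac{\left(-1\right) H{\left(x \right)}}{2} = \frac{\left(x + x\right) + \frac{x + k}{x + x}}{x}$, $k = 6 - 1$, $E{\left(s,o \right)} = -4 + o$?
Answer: $- \frac{12257}{8} \approx -1532.1$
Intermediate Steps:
$k = 5$ ($k = 6 - 1 = 5$)
$H{\left(x \right)} = - \frac{2 \left(2 x + \frac{5 + x}{2 x}\right)}{x}$ ($H{\left(x \right)} = - 2 \frac{\left(x + x\right) + \frac{x + 5}{x + x}}{x} = - 2 \frac{2 x + \frac{5 + x}{2 x}}{x} = - \frac{2 \left(2 x + \frac{5 + x}{2 x}\right)}{x}$)
$\left(H{\left(4 \right)} + 114\right) E{\left(2,-10 \right)} = \left(\left(-4 - \frac{1}{4} - \frac{5}{16}\right) + 114\right) \left(-4 - 10\right) = \left(\left(-4 - \frac{1}{4} - \frac{5}{16}\right) + 114\right) \left(-14\right) = \left(- \frac{73}{16} + 114\right) \left(-14\right) = \frac{1751}{16} \left(-14\right) = - \frac{12257}{8}$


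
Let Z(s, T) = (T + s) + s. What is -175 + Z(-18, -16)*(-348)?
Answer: 17921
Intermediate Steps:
Z(s, T) = T + 2*s
-175 + Z(-18, -16)*(-348) = -175 + (-16 + 2*(-18))*(-348) = -175 + (-16 - 36)*(-348) = -175 - 52*(-348) = -175 + 18096 = 17921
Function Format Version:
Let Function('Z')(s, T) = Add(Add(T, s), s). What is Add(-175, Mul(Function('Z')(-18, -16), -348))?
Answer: 17921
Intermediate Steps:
Function('Z')(s, T) = Add(T, Mul(2, s))
Add(-175, Mul(Function('Z')(-18, -16), -348)) = Add(-175, Mul(Add(-16, Mul(2, -18)), -348)) = Add(-175, Mul(Add(-16, -36), -348)) = Add(-175, Mul(-52, -348)) = Add(-175, 18096) = 17921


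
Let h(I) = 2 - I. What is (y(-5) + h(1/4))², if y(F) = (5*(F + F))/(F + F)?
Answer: 729/16 ≈ 45.563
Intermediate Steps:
y(F) = 5 (y(F) = (5*(2*F))/((2*F)) = (10*F)*(1/(2*F)) = 5)
(y(-5) + h(1/4))² = (5 + (2 - 1/4))² = (5 + (2 - 1*¼))² = (5 + (2 - ¼))² = (5 + 7/4)² = (27/4)² = 729/16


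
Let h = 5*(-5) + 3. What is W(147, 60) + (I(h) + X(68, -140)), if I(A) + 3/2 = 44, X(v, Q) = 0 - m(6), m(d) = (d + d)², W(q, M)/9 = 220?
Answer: 3757/2 ≈ 1878.5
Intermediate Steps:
W(q, M) = 1980 (W(q, M) = 9*220 = 1980)
m(d) = 4*d² (m(d) = (2*d)² = 4*d²)
X(v, Q) = -144 (X(v, Q) = 0 - 4*6² = 0 - 4*36 = 0 - 1*144 = 0 - 144 = -144)
h = -22 (h = -25 + 3 = -22)
I(A) = 85/2 (I(A) = -3/2 + 44 = 85/2)
W(147, 60) + (I(h) + X(68, -140)) = 1980 + (85/2 - 144) = 1980 - 203/2 = 3757/2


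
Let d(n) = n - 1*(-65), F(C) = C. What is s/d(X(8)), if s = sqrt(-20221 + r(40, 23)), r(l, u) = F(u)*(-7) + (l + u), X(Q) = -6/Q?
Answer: 4*I*sqrt(20319)/257 ≈ 2.2186*I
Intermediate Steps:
d(n) = 65 + n (d(n) = n + 65 = 65 + n)
r(l, u) = l - 6*u (r(l, u) = u*(-7) + (l + u) = -7*u + (l + u) = l - 6*u)
s = I*sqrt(20319) (s = sqrt(-20221 + (40 - 6*23)) = sqrt(-20221 + (40 - 138)) = sqrt(-20221 - 98) = sqrt(-20319) = I*sqrt(20319) ≈ 142.54*I)
s/d(X(8)) = (I*sqrt(20319))/(65 - 6/8) = (I*sqrt(20319))/(65 - 6*1/8) = (I*sqrt(20319))/(65 - 3/4) = (I*sqrt(20319))/(257/4) = (I*sqrt(20319))*(4/257) = 4*I*sqrt(20319)/257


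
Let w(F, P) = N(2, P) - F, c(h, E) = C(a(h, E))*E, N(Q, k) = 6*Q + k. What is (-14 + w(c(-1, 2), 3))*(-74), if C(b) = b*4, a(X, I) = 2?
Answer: 1110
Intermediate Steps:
C(b) = 4*b
N(Q, k) = k + 6*Q
c(h, E) = 8*E (c(h, E) = (4*2)*E = 8*E)
w(F, P) = 12 + P - F (w(F, P) = (P + 6*2) - F = (P + 12) - F = (12 + P) - F = 12 + P - F)
(-14 + w(c(-1, 2), 3))*(-74) = (-14 + (12 + 3 - 8*2))*(-74) = (-14 + (12 + 3 - 1*16))*(-74) = (-14 + (12 + 3 - 16))*(-74) = (-14 - 1)*(-74) = -15*(-74) = 1110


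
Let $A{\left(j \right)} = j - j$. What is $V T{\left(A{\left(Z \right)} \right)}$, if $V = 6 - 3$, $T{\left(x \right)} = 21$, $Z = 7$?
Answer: $63$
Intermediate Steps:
$A{\left(j \right)} = 0$
$V = 3$ ($V = 6 - 3 = 3$)
$V T{\left(A{\left(Z \right)} \right)} = 3 \cdot 21 = 63$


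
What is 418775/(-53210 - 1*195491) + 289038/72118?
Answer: 20841412094/8967909359 ≈ 2.3240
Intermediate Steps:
418775/(-53210 - 1*195491) + 289038/72118 = 418775/(-53210 - 195491) + 289038*(1/72118) = 418775/(-248701) + 144519/36059 = 418775*(-1/248701) + 144519/36059 = -418775/248701 + 144519/36059 = 20841412094/8967909359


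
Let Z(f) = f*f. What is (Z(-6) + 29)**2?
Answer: 4225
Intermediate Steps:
Z(f) = f**2
(Z(-6) + 29)**2 = ((-6)**2 + 29)**2 = (36 + 29)**2 = 65**2 = 4225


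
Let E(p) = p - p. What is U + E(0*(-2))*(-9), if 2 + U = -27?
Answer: -29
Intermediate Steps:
E(p) = 0
U = -29 (U = -2 - 27 = -29)
U + E(0*(-2))*(-9) = -29 + 0*(-9) = -29 + 0 = -29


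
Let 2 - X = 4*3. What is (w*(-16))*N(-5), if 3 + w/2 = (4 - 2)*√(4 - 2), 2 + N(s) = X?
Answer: -1152 + 768*√2 ≈ -65.884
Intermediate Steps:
X = -10 (X = 2 - 4*3 = 2 - 1*12 = 2 - 12 = -10)
N(s) = -12 (N(s) = -2 - 10 = -12)
w = -6 + 4*√2 (w = -6 + 2*((4 - 2)*√(4 - 2)) = -6 + 2*(2*√2) = -6 + 4*√2 ≈ -0.34315)
(w*(-16))*N(-5) = ((-6 + 4*√2)*(-16))*(-12) = (96 - 64*√2)*(-12) = -1152 + 768*√2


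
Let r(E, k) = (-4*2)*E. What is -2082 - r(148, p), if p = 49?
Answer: -898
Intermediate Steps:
r(E, k) = -8*E
-2082 - r(148, p) = -2082 - (-8)*148 = -2082 - 1*(-1184) = -2082 + 1184 = -898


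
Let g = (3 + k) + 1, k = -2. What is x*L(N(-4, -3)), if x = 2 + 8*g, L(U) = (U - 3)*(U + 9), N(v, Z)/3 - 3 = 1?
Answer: 3402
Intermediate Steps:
N(v, Z) = 12 (N(v, Z) = 9 + 3*1 = 9 + 3 = 12)
L(U) = (-3 + U)*(9 + U)
g = 2 (g = (3 - 2) + 1 = 1 + 1 = 2)
x = 18 (x = 2 + 8*2 = 2 + 16 = 18)
x*L(N(-4, -3)) = 18*(-27 + 12² + 6*12) = 18*(-27 + 144 + 72) = 18*189 = 3402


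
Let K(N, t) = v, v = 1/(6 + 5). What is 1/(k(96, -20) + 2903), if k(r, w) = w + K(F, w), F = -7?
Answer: 11/31714 ≈ 0.00034685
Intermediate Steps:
v = 1/11 ≈ 0.090909
K(N, t) = 1/11
k(r, w) = 1/11 + w (k(r, w) = w + 1/11 = 1/11 + w)
1/(k(96, -20) + 2903) = 1/((1/11 - 20) + 2903) = 1/(-219/11 + 2903) = 1/(31714/11) = 11/31714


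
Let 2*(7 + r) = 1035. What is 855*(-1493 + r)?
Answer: -1680075/2 ≈ -8.4004e+5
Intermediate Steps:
r = 1021/2 (r = -7 + (½)*1035 = -7 + 1035/2 = 1021/2 ≈ 510.50)
855*(-1493 + r) = 855*(-1493 + 1021/2) = 855*(-1965/2) = -1680075/2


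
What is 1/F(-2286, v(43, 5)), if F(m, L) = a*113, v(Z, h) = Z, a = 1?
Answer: 1/113 ≈ 0.0088496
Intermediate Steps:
F(m, L) = 113 (F(m, L) = 1*113 = 113)
1/F(-2286, v(43, 5)) = 1/113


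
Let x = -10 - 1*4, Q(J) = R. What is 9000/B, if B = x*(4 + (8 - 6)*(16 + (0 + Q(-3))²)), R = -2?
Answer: -1125/77 ≈ -14.610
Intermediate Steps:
Q(J) = -2
x = -14 (x = -10 - 4 = -14)
B = -616 (B = -14*(4 + (8 - 6)*(16 + (0 - 2)²)) = -14*(4 + 2*(16 + (-2)²)) = -14*(4 + 2*(16 + 4)) = -14*(4 + 2*20) = -14*(4 + 40) = -14*44 = -616)
9000/B = 9000/(-616) = 9000*(-1/616) = -1125/77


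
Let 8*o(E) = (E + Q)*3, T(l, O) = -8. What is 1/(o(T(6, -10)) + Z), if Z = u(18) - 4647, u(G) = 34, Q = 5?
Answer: -8/36913 ≈ -0.00021673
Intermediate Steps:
o(E) = 15/8 + 3*E/8 (o(E) = ((E + 5)*3)/8 = ((5 + E)*3)/8 = (15 + 3*E)/8 = 15/8 + 3*E/8)
Z = -4613 (Z = 34 - 4647 = -4613)
1/(o(T(6, -10)) + Z) = 1/((15/8 + (3/8)*(-8)) - 4613) = 1/((15/8 - 3) - 4613) = 1/(-9/8 - 4613) = 1/(-36913/8) = -8/36913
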